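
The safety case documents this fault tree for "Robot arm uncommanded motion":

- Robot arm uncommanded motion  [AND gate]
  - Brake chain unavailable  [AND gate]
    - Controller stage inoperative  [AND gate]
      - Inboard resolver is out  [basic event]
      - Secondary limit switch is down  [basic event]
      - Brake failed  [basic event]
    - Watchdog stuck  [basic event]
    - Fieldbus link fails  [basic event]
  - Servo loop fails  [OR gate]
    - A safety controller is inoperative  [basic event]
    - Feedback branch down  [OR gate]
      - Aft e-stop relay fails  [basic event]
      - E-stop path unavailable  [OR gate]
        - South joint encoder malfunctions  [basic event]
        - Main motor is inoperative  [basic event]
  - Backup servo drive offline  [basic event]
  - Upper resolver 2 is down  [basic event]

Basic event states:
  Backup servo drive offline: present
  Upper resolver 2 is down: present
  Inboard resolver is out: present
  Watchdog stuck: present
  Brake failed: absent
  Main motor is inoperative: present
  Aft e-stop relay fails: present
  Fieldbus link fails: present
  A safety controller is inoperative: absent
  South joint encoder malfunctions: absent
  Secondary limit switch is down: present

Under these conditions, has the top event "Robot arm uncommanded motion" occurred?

No

Controller stage inoperative [AND]: Inboard resolver is out=occurs, Secondary limit switch is down=occurs, Brake failed=not → not all inputs occur → does not occur.
Brake chain unavailable [AND]: Controller stage inoperative=not, Watchdog stuck=occurs, Fieldbus link fails=occurs → not all inputs occur → does not occur.
E-stop path unavailable [OR]: South joint encoder malfunctions=not, Main motor is inoperative=occurs → at least one input occurs → occurs.
Feedback branch down [OR]: Aft e-stop relay fails=occurs, E-stop path unavailable=occurs → at least one input occurs → occurs.
Servo loop fails [OR]: A safety controller is inoperative=not, Feedback branch down=occurs → at least one input occurs → occurs.
Robot arm uncommanded motion [AND]: Brake chain unavailable=not, Servo loop fails=occurs, Backup servo drive offline=occurs, Upper resolver 2 is down=occurs → not all inputs occur → does not occur.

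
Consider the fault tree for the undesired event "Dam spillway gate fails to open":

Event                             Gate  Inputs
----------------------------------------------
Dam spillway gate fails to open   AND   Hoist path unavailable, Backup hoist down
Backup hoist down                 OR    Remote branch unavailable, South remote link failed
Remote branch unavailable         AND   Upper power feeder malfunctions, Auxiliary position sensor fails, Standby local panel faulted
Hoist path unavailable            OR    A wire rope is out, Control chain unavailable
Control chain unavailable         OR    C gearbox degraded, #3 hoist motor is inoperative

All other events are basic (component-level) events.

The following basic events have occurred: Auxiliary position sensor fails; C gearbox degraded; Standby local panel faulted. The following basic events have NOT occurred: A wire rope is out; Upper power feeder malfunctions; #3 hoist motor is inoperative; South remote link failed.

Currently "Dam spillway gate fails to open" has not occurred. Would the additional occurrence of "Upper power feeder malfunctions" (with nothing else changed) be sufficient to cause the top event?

Counterfactual: set "Upper power feeder malfunctions" to occurred.
Control chain unavailable [OR]: C gearbox degraded=occurs, #3 hoist motor is inoperative=not → at least one input occurs → occurs.
Hoist path unavailable [OR]: A wire rope is out=not, Control chain unavailable=occurs → at least one input occurs → occurs.
Remote branch unavailable [AND]: Upper power feeder malfunctions=occurs, Auxiliary position sensor fails=occurs, Standby local panel faulted=occurs → all inputs occur → occurs.
Backup hoist down [OR]: Remote branch unavailable=occurs, South remote link failed=not → at least one input occurs → occurs.
Dam spillway gate fails to open [AND]: Hoist path unavailable=occurs, Backup hoist down=occurs → all inputs occur → occurs.

Yes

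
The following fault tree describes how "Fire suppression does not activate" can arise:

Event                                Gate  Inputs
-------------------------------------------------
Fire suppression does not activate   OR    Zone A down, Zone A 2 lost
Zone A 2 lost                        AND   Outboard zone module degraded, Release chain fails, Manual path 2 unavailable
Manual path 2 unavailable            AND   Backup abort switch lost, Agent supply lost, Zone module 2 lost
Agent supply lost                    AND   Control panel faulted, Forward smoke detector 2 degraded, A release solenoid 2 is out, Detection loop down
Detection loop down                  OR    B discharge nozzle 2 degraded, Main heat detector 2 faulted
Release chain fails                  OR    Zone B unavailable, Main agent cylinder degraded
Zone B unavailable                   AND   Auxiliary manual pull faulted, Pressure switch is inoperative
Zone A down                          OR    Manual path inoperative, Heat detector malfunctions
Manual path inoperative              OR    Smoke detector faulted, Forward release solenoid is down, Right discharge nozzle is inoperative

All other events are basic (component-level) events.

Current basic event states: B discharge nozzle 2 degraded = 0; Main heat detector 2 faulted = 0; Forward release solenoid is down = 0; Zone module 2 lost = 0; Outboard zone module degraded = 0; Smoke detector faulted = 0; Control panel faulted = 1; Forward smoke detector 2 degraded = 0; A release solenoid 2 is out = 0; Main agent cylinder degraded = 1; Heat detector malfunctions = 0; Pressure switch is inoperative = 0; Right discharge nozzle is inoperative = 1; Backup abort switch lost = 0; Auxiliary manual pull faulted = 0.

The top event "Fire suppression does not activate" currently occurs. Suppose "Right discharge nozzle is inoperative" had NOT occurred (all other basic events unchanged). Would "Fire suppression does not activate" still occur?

No

Counterfactual: set "Right discharge nozzle is inoperative" to not occurred.
Manual path inoperative [OR]: Smoke detector faulted=not, Forward release solenoid is down=not, Right discharge nozzle is inoperative=not → no input occurs → does not occur.
Zone A down [OR]: Manual path inoperative=not, Heat detector malfunctions=not → no input occurs → does not occur.
Zone B unavailable [AND]: Auxiliary manual pull faulted=not, Pressure switch is inoperative=not → not all inputs occur → does not occur.
Release chain fails [OR]: Zone B unavailable=not, Main agent cylinder degraded=occurs → at least one input occurs → occurs.
Detection loop down [OR]: B discharge nozzle 2 degraded=not, Main heat detector 2 faulted=not → no input occurs → does not occur.
Agent supply lost [AND]: Control panel faulted=occurs, Forward smoke detector 2 degraded=not, A release solenoid 2 is out=not, Detection loop down=not → not all inputs occur → does not occur.
Manual path 2 unavailable [AND]: Backup abort switch lost=not, Agent supply lost=not, Zone module 2 lost=not → not all inputs occur → does not occur.
Zone A 2 lost [AND]: Outboard zone module degraded=not, Release chain fails=occurs, Manual path 2 unavailable=not → not all inputs occur → does not occur.
Fire suppression does not activate [OR]: Zone A down=not, Zone A 2 lost=not → no input occurs → does not occur.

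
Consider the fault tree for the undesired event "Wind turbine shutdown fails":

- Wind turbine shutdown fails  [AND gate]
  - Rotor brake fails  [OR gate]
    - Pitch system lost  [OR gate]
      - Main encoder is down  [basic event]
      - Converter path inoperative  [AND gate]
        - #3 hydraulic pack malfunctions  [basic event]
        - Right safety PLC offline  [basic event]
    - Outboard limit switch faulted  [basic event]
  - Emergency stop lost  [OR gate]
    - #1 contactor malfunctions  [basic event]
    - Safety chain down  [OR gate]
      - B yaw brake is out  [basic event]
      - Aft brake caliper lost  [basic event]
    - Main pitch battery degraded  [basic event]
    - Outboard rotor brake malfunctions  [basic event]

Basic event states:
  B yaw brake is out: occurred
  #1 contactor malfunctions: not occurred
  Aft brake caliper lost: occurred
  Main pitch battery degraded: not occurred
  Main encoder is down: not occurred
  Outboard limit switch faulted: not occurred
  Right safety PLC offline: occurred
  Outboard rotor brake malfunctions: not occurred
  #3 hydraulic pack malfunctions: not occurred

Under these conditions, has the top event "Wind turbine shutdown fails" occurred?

Converter path inoperative [AND]: #3 hydraulic pack malfunctions=not, Right safety PLC offline=occurs → not all inputs occur → does not occur.
Pitch system lost [OR]: Main encoder is down=not, Converter path inoperative=not → no input occurs → does not occur.
Rotor brake fails [OR]: Pitch system lost=not, Outboard limit switch faulted=not → no input occurs → does not occur.
Safety chain down [OR]: B yaw brake is out=occurs, Aft brake caliper lost=occurs → at least one input occurs → occurs.
Emergency stop lost [OR]: #1 contactor malfunctions=not, Safety chain down=occurs, Main pitch battery degraded=not, Outboard rotor brake malfunctions=not → at least one input occurs → occurs.
Wind turbine shutdown fails [AND]: Rotor brake fails=not, Emergency stop lost=occurs → not all inputs occur → does not occur.

No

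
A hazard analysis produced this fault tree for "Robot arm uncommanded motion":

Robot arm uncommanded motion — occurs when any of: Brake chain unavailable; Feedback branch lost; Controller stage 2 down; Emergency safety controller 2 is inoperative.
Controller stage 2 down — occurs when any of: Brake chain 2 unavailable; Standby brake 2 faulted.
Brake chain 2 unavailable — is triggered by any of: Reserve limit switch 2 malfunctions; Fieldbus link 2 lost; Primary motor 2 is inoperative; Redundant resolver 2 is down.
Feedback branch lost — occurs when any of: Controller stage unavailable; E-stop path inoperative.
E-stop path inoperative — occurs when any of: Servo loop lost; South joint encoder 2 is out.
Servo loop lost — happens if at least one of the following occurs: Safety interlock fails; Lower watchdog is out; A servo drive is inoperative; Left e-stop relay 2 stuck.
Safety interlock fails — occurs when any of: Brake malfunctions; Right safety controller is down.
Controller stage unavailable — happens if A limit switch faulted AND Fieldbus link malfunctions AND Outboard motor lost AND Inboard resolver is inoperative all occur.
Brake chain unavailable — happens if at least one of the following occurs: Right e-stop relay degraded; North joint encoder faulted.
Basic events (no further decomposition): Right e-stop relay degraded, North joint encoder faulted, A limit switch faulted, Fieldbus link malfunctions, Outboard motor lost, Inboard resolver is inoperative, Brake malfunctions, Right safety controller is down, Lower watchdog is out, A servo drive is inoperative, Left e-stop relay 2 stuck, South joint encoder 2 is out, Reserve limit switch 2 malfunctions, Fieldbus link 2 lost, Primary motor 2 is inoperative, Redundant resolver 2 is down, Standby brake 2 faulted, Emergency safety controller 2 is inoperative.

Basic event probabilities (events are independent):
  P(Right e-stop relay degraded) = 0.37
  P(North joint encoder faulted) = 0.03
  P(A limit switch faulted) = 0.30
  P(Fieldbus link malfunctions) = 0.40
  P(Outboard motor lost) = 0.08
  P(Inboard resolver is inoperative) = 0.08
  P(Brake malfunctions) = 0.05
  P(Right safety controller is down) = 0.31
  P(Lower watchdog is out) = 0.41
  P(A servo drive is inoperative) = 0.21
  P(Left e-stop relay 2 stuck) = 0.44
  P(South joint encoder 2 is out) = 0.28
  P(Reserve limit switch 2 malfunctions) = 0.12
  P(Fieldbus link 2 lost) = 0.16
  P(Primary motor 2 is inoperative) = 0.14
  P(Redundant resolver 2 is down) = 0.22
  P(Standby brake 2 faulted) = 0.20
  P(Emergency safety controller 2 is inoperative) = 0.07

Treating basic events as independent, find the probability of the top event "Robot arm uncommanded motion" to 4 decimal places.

0.9722

P(Brake chain unavailable) [OR] = 1 − (1−0.37) × (1−0.03) = 0.388900
P(Controller stage unavailable) [AND] = 0.30 × 0.40 × 0.08 × 0.08 = 0.000768
P(Safety interlock fails) [OR] = 1 − (1−0.05) × (1−0.31) = 0.344500
P(Servo loop lost) [OR] = 1 − (1−0.344500) × (1−0.41) × (1−0.21) × (1−0.44) = 0.828904
P(E-stop path inoperative) [OR] = 1 − (1−0.828904) × (1−0.28) = 0.876811
P(Feedback branch lost) [OR] = 1 − (1−0.000768) × (1−0.876811) = 0.876906
P(Brake chain 2 unavailable) [OR] = 1 − (1−0.12) × (1−0.16) × (1−0.14) × (1−0.22) = 0.504145
P(Controller stage 2 down) [OR] = 1 − (1−0.504145) × (1−0.20) = 0.603316
P(Robot arm uncommanded motion) [OR] = 1 − (1−0.388900) × (1−0.876906) × (1−0.603316) × (1−0.07) = 0.972249
Rounded to 4 decimal places: P(Robot arm uncommanded motion) ≈ 0.9722.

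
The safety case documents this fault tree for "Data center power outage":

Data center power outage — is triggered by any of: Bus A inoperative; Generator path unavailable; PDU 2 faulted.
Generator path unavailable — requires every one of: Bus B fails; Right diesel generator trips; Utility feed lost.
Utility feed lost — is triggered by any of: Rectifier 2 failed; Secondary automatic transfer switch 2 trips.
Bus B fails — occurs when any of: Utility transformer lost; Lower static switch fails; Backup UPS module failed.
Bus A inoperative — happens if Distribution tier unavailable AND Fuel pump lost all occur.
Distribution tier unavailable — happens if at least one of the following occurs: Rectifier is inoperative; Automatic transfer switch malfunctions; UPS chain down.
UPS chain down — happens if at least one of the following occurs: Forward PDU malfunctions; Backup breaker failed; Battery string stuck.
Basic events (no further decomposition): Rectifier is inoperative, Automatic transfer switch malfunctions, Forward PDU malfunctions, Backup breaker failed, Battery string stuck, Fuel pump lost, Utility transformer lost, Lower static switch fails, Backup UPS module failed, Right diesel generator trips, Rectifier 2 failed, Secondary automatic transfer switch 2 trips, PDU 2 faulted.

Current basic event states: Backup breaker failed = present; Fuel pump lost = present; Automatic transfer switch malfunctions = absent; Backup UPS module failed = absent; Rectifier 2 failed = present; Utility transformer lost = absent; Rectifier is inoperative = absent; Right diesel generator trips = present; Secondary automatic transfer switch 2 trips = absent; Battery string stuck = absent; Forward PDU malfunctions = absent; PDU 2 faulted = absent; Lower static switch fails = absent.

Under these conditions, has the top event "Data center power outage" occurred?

Yes

UPS chain down [OR]: Forward PDU malfunctions=not, Backup breaker failed=occurs, Battery string stuck=not → at least one input occurs → occurs.
Distribution tier unavailable [OR]: Rectifier is inoperative=not, Automatic transfer switch malfunctions=not, UPS chain down=occurs → at least one input occurs → occurs.
Bus A inoperative [AND]: Distribution tier unavailable=occurs, Fuel pump lost=occurs → all inputs occur → occurs.
Bus B fails [OR]: Utility transformer lost=not, Lower static switch fails=not, Backup UPS module failed=not → no input occurs → does not occur.
Utility feed lost [OR]: Rectifier 2 failed=occurs, Secondary automatic transfer switch 2 trips=not → at least one input occurs → occurs.
Generator path unavailable [AND]: Bus B fails=not, Right diesel generator trips=occurs, Utility feed lost=occurs → not all inputs occur → does not occur.
Data center power outage [OR]: Bus A inoperative=occurs, Generator path unavailable=not, PDU 2 faulted=not → at least one input occurs → occurs.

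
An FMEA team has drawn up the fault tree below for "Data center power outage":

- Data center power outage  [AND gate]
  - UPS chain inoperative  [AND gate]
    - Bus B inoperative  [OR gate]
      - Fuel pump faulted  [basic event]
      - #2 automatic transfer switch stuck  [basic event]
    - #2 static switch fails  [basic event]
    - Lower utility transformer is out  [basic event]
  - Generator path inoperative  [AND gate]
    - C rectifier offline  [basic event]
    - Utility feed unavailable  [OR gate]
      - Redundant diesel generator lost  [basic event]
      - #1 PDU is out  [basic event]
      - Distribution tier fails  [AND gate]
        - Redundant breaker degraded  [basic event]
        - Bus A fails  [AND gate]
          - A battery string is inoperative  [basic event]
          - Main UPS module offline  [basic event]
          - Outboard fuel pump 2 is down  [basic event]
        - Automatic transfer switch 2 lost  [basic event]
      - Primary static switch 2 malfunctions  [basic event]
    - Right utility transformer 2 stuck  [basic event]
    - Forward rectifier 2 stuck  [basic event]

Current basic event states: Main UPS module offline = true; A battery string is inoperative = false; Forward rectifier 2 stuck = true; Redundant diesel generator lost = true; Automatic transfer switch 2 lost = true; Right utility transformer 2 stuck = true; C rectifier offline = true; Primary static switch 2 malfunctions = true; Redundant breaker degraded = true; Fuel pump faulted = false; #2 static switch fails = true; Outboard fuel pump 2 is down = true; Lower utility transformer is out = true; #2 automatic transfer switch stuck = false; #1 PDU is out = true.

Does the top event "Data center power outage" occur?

Bus B inoperative [OR]: Fuel pump faulted=not, #2 automatic transfer switch stuck=not → no input occurs → does not occur.
UPS chain inoperative [AND]: Bus B inoperative=not, #2 static switch fails=occurs, Lower utility transformer is out=occurs → not all inputs occur → does not occur.
Bus A fails [AND]: A battery string is inoperative=not, Main UPS module offline=occurs, Outboard fuel pump 2 is down=occurs → not all inputs occur → does not occur.
Distribution tier fails [AND]: Redundant breaker degraded=occurs, Bus A fails=not, Automatic transfer switch 2 lost=occurs → not all inputs occur → does not occur.
Utility feed unavailable [OR]: Redundant diesel generator lost=occurs, #1 PDU is out=occurs, Distribution tier fails=not, Primary static switch 2 malfunctions=occurs → at least one input occurs → occurs.
Generator path inoperative [AND]: C rectifier offline=occurs, Utility feed unavailable=occurs, Right utility transformer 2 stuck=occurs, Forward rectifier 2 stuck=occurs → all inputs occur → occurs.
Data center power outage [AND]: UPS chain inoperative=not, Generator path inoperative=occurs → not all inputs occur → does not occur.

No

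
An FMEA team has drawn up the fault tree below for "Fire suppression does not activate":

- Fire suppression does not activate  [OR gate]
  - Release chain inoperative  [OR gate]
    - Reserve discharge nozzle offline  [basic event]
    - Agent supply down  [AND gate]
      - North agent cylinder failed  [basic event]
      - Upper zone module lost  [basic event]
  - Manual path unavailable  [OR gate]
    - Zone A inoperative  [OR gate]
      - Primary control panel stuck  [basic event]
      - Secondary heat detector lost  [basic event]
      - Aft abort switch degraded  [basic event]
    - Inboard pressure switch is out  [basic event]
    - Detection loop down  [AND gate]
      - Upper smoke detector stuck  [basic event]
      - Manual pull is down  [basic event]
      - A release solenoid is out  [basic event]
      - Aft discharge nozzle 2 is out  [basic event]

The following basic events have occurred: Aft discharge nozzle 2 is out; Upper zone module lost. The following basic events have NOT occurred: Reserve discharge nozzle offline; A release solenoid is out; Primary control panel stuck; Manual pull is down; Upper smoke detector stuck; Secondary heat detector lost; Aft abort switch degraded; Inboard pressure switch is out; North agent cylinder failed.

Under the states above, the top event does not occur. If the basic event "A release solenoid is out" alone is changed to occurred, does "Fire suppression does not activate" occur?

Counterfactual: set "A release solenoid is out" to occurred.
Agent supply down [AND]: North agent cylinder failed=not, Upper zone module lost=occurs → not all inputs occur → does not occur.
Release chain inoperative [OR]: Reserve discharge nozzle offline=not, Agent supply down=not → no input occurs → does not occur.
Zone A inoperative [OR]: Primary control panel stuck=not, Secondary heat detector lost=not, Aft abort switch degraded=not → no input occurs → does not occur.
Detection loop down [AND]: Upper smoke detector stuck=not, Manual pull is down=not, A release solenoid is out=occurs, Aft discharge nozzle 2 is out=occurs → not all inputs occur → does not occur.
Manual path unavailable [OR]: Zone A inoperative=not, Inboard pressure switch is out=not, Detection loop down=not → no input occurs → does not occur.
Fire suppression does not activate [OR]: Release chain inoperative=not, Manual path unavailable=not → no input occurs → does not occur.

No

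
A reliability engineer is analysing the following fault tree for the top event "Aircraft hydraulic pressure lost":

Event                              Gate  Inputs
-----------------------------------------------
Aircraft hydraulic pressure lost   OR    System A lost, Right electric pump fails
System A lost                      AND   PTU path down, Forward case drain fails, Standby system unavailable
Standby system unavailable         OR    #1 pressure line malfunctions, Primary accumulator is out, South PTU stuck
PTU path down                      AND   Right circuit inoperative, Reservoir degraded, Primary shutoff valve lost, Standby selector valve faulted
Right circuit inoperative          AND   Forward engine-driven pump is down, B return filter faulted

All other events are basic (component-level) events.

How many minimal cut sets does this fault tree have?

4

Right circuit inoperative [AND]: one cut set from each child combined → 1 × 1 = 1 cut set(s).
PTU path down [AND]: one cut set from each child combined → 1 × 1 × 1 × 1 = 1 cut set(s).
Standby system unavailable [OR]: union of children's cut sets → 3 cut set(s).
System A lost [AND]: one cut set from each child combined → 1 × 1 × 3 = 3 cut set(s).
Aircraft hydraulic pressure lost [OR]: union of children's cut sets → 4 cut set(s).
Minimal cut sets: {#1 pressure line malfunctions, B return filter faulted, Forward case drain fails, Forward engine-driven pump is down, Primary shutoff valve lost, Reservoir degraded, Standby selector valve faulted}; {B return filter faulted, Forward case drain fails, Forward engine-driven pump is down, Primary accumulator is out, Primary shutoff valve lost, Reservoir degraded, Standby selector valve faulted}; {B return filter faulted, Forward case drain fails, Forward engine-driven pump is down, Primary shutoff valve lost, Reservoir degraded, South PTU stuck, Standby selector valve faulted}; {Right electric pump fails}.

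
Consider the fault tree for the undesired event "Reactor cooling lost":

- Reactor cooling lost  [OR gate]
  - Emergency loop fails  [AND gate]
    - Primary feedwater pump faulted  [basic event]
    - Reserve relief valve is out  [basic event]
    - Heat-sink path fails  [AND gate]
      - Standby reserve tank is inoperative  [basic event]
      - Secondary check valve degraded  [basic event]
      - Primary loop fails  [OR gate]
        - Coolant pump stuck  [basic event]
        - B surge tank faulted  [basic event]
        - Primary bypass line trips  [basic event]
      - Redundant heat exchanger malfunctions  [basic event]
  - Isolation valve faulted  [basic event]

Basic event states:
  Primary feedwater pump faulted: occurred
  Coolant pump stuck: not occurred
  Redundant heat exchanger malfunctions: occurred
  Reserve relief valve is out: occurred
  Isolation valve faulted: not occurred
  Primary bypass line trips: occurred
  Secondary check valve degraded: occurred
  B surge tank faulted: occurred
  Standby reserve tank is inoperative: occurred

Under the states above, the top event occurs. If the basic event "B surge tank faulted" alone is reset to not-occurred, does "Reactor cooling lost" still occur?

Counterfactual: set "B surge tank faulted" to not occurred.
Primary loop fails [OR]: Coolant pump stuck=not, B surge tank faulted=not, Primary bypass line trips=occurs → at least one input occurs → occurs.
Heat-sink path fails [AND]: Standby reserve tank is inoperative=occurs, Secondary check valve degraded=occurs, Primary loop fails=occurs, Redundant heat exchanger malfunctions=occurs → all inputs occur → occurs.
Emergency loop fails [AND]: Primary feedwater pump faulted=occurs, Reserve relief valve is out=occurs, Heat-sink path fails=occurs → all inputs occur → occurs.
Reactor cooling lost [OR]: Emergency loop fails=occurs, Isolation valve faulted=not → at least one input occurs → occurs.

Yes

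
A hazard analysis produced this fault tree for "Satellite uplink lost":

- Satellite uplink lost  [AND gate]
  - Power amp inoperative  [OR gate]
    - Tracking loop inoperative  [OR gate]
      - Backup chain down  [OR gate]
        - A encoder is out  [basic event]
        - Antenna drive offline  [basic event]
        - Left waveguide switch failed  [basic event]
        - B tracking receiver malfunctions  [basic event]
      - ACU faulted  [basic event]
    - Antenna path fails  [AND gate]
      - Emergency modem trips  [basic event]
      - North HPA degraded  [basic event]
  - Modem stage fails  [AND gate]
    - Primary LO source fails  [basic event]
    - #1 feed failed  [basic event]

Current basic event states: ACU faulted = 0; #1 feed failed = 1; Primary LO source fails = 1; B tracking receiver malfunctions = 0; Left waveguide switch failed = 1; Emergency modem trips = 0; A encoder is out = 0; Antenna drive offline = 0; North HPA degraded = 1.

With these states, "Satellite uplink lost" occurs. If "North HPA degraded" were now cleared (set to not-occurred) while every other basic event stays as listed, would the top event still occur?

Counterfactual: set "North HPA degraded" to not occurred.
Backup chain down [OR]: A encoder is out=not, Antenna drive offline=not, Left waveguide switch failed=occurs, B tracking receiver malfunctions=not → at least one input occurs → occurs.
Tracking loop inoperative [OR]: Backup chain down=occurs, ACU faulted=not → at least one input occurs → occurs.
Antenna path fails [AND]: Emergency modem trips=not, North HPA degraded=not → not all inputs occur → does not occur.
Power amp inoperative [OR]: Tracking loop inoperative=occurs, Antenna path fails=not → at least one input occurs → occurs.
Modem stage fails [AND]: Primary LO source fails=occurs, #1 feed failed=occurs → all inputs occur → occurs.
Satellite uplink lost [AND]: Power amp inoperative=occurs, Modem stage fails=occurs → all inputs occur → occurs.

Yes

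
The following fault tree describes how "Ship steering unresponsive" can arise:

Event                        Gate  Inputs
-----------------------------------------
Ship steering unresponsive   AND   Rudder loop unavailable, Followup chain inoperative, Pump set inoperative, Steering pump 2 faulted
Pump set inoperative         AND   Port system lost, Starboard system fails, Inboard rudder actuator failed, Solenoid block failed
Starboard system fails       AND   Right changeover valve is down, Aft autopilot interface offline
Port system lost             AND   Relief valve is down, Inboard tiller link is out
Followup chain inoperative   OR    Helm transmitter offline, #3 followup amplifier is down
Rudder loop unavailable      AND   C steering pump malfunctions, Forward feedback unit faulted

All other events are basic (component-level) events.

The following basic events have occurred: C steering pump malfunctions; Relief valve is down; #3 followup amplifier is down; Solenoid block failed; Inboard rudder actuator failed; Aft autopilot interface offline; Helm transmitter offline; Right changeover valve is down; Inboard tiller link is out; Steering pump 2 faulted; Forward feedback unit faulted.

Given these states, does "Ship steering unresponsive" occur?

Rudder loop unavailable [AND]: C steering pump malfunctions=occurs, Forward feedback unit faulted=occurs → all inputs occur → occurs.
Followup chain inoperative [OR]: Helm transmitter offline=occurs, #3 followup amplifier is down=occurs → at least one input occurs → occurs.
Port system lost [AND]: Relief valve is down=occurs, Inboard tiller link is out=occurs → all inputs occur → occurs.
Starboard system fails [AND]: Right changeover valve is down=occurs, Aft autopilot interface offline=occurs → all inputs occur → occurs.
Pump set inoperative [AND]: Port system lost=occurs, Starboard system fails=occurs, Inboard rudder actuator failed=occurs, Solenoid block failed=occurs → all inputs occur → occurs.
Ship steering unresponsive [AND]: Rudder loop unavailable=occurs, Followup chain inoperative=occurs, Pump set inoperative=occurs, Steering pump 2 faulted=occurs → all inputs occur → occurs.

Yes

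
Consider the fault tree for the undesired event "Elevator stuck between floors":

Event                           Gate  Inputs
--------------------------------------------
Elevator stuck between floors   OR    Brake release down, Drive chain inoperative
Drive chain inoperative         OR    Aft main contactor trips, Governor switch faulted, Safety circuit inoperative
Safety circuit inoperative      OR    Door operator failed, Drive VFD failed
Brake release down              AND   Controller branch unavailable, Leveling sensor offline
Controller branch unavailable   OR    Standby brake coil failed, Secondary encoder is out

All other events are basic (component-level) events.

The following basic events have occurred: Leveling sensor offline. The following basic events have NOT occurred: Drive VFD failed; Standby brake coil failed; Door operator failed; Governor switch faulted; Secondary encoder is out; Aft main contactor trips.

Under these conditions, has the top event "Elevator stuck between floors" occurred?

Controller branch unavailable [OR]: Standby brake coil failed=not, Secondary encoder is out=not → no input occurs → does not occur.
Brake release down [AND]: Controller branch unavailable=not, Leveling sensor offline=occurs → not all inputs occur → does not occur.
Safety circuit inoperative [OR]: Door operator failed=not, Drive VFD failed=not → no input occurs → does not occur.
Drive chain inoperative [OR]: Aft main contactor trips=not, Governor switch faulted=not, Safety circuit inoperative=not → no input occurs → does not occur.
Elevator stuck between floors [OR]: Brake release down=not, Drive chain inoperative=not → no input occurs → does not occur.

No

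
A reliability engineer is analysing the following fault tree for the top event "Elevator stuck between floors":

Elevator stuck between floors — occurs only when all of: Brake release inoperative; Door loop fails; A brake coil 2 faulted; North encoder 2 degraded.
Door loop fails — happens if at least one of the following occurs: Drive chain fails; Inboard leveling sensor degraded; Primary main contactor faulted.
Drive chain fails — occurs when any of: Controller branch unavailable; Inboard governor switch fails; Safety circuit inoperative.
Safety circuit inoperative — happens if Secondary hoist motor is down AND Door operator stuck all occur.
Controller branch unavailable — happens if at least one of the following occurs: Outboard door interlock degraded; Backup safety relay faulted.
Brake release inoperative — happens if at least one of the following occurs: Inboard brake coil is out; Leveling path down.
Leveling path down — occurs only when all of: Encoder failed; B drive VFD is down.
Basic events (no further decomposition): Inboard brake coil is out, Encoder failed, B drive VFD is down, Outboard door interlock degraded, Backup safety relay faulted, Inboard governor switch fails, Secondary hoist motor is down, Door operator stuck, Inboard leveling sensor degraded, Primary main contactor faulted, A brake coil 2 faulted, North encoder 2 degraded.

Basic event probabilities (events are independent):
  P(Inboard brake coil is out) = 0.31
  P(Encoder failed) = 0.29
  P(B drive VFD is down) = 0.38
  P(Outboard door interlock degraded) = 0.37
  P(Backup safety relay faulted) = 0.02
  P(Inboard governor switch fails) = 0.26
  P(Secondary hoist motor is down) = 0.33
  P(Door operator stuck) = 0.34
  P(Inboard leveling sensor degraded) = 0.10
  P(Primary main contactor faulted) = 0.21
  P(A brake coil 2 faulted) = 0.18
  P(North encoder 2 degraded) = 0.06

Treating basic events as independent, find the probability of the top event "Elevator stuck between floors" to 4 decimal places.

0.0030

P(Leveling path down) [AND] = 0.29 × 0.38 = 0.110200
P(Brake release inoperative) [OR] = 1 − (1−0.31) × (1−0.110200) = 0.386038
P(Controller branch unavailable) [OR] = 1 − (1−0.37) × (1−0.02) = 0.382600
P(Safety circuit inoperative) [AND] = 0.33 × 0.34 = 0.112200
P(Drive chain fails) [OR] = 1 − (1−0.382600) × (1−0.26) × (1−0.112200) = 0.594385
P(Door loop fails) [OR] = 1 − (1−0.594385) × (1−0.10) × (1−0.21) = 0.711608
P(Elevator stuck between floors) [AND] = 0.386038 × 0.711608 × 0.18 × 0.06 = 0.002967
Rounded to 4 decimal places: P(Elevator stuck between floors) ≈ 0.0030.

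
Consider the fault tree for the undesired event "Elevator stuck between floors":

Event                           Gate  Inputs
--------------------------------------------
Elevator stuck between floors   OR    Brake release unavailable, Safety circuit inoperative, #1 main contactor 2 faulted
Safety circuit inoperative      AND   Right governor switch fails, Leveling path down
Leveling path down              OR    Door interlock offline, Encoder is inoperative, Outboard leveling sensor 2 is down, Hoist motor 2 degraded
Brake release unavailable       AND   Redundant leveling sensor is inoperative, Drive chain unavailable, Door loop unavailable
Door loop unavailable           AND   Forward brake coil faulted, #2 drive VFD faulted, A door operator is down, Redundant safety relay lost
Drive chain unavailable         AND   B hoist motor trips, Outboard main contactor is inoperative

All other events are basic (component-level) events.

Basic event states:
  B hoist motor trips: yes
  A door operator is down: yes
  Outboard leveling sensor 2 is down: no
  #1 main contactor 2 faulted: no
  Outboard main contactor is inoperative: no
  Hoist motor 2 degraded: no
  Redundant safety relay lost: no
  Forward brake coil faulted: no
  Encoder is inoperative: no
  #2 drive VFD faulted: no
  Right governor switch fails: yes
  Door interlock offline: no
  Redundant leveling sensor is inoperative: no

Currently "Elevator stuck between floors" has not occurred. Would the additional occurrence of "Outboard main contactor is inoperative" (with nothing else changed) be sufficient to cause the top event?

Counterfactual: set "Outboard main contactor is inoperative" to occurred.
Drive chain unavailable [AND]: B hoist motor trips=occurs, Outboard main contactor is inoperative=occurs → all inputs occur → occurs.
Door loop unavailable [AND]: Forward brake coil faulted=not, #2 drive VFD faulted=not, A door operator is down=occurs, Redundant safety relay lost=not → not all inputs occur → does not occur.
Brake release unavailable [AND]: Redundant leveling sensor is inoperative=not, Drive chain unavailable=occurs, Door loop unavailable=not → not all inputs occur → does not occur.
Leveling path down [OR]: Door interlock offline=not, Encoder is inoperative=not, Outboard leveling sensor 2 is down=not, Hoist motor 2 degraded=not → no input occurs → does not occur.
Safety circuit inoperative [AND]: Right governor switch fails=occurs, Leveling path down=not → not all inputs occur → does not occur.
Elevator stuck between floors [OR]: Brake release unavailable=not, Safety circuit inoperative=not, #1 main contactor 2 faulted=not → no input occurs → does not occur.

No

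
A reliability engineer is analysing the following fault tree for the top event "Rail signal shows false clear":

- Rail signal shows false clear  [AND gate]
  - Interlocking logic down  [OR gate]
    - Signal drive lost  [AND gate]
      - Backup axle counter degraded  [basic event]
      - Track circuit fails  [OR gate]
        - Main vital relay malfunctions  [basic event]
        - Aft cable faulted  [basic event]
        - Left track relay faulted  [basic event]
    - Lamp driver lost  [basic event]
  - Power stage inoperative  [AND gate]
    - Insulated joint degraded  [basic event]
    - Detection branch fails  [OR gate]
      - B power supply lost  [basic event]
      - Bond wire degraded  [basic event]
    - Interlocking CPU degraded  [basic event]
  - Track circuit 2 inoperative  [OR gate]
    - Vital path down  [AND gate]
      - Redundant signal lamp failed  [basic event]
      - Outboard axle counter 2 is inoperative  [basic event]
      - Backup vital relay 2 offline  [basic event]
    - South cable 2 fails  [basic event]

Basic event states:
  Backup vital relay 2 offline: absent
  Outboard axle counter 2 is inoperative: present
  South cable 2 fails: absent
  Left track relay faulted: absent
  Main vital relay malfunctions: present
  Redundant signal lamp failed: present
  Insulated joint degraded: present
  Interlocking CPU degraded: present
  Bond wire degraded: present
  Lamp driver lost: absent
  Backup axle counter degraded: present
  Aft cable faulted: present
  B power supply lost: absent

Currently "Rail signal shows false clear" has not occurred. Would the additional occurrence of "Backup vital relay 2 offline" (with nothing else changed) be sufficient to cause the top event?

Counterfactual: set "Backup vital relay 2 offline" to occurred.
Track circuit fails [OR]: Main vital relay malfunctions=occurs, Aft cable faulted=occurs, Left track relay faulted=not → at least one input occurs → occurs.
Signal drive lost [AND]: Backup axle counter degraded=occurs, Track circuit fails=occurs → all inputs occur → occurs.
Interlocking logic down [OR]: Signal drive lost=occurs, Lamp driver lost=not → at least one input occurs → occurs.
Detection branch fails [OR]: B power supply lost=not, Bond wire degraded=occurs → at least one input occurs → occurs.
Power stage inoperative [AND]: Insulated joint degraded=occurs, Detection branch fails=occurs, Interlocking CPU degraded=occurs → all inputs occur → occurs.
Vital path down [AND]: Redundant signal lamp failed=occurs, Outboard axle counter 2 is inoperative=occurs, Backup vital relay 2 offline=occurs → all inputs occur → occurs.
Track circuit 2 inoperative [OR]: Vital path down=occurs, South cable 2 fails=not → at least one input occurs → occurs.
Rail signal shows false clear [AND]: Interlocking logic down=occurs, Power stage inoperative=occurs, Track circuit 2 inoperative=occurs → all inputs occur → occurs.

Yes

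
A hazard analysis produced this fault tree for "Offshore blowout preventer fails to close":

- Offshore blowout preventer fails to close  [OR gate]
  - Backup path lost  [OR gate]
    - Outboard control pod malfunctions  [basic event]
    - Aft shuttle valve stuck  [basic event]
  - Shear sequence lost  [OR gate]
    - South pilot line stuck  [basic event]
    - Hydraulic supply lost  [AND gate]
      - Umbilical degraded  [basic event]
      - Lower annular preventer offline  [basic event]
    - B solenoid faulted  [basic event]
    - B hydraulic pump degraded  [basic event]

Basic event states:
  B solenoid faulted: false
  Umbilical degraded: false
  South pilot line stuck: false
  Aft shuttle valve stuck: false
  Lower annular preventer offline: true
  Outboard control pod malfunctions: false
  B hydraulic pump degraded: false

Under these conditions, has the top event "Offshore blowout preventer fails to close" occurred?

Backup path lost [OR]: Outboard control pod malfunctions=not, Aft shuttle valve stuck=not → no input occurs → does not occur.
Hydraulic supply lost [AND]: Umbilical degraded=not, Lower annular preventer offline=occurs → not all inputs occur → does not occur.
Shear sequence lost [OR]: South pilot line stuck=not, Hydraulic supply lost=not, B solenoid faulted=not, B hydraulic pump degraded=not → no input occurs → does not occur.
Offshore blowout preventer fails to close [OR]: Backup path lost=not, Shear sequence lost=not → no input occurs → does not occur.

No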